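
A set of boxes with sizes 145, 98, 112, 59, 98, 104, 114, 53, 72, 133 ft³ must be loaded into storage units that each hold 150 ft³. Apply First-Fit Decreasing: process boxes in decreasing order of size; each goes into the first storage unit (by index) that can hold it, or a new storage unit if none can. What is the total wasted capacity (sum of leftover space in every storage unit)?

362

Sorted descending: 145, 133, 114, 112, 104, 98, 98, 72, 59, 53.
storage unit 1: place 145 ft³, 5 ft³ left
storage unit 2: place 133 ft³, 17 ft³ left
storage unit 3: place 114 ft³, 36 ft³ left
storage unit 4: place 112 ft³, 38 ft³ left
storage unit 5: place 104 ft³, 46 ft³ left
storage unit 6: place 98 ft³, 52 ft³ left
storage unit 7: place 98 ft³, 52 ft³ left
storage unit 8: place 72 ft³, 78 ft³ left
storage unit 8: place 59 ft³, 19 ft³ left
storage unit 9: place 53 ft³, 97 ft³ left
9 storage units × 150 ft³ = 1350 ft³; used 988 ft³; unused 362 ft³.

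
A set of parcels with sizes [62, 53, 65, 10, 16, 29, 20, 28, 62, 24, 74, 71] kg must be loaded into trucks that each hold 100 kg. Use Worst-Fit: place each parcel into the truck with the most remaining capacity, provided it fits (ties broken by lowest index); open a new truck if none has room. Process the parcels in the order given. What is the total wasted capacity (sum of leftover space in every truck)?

86

Put 62 kg in truck 1; 38 kg remain.
Put 53 kg in truck 2; 47 kg remain.
Put 65 kg in truck 3; 35 kg remain.
Put 10 kg in truck 2; 37 kg remain.
Put 16 kg in truck 1; 22 kg remain.
Put 29 kg in truck 2; 8 kg remain.
Put 20 kg in truck 3; 15 kg remain.
Put 28 kg in truck 4; 72 kg remain.
Put 62 kg in truck 4; 10 kg remain.
Put 24 kg in truck 5; 76 kg remain.
Put 74 kg in truck 5; 2 kg remain.
Put 71 kg in truck 6; 29 kg remain.
6 trucks × 100 kg = 600 kg; used 514 kg; unused 86 kg.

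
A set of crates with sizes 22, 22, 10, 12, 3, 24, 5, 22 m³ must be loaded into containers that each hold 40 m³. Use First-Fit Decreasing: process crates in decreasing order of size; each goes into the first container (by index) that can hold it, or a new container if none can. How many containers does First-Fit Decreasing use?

Sorted descending: 24, 22, 22, 22, 12, 10, 5, 3.
Put 24 m³ in container 1; 16 m³ remain.
Put 22 m³ in container 2; 18 m³ remain.
Put 22 m³ in container 3; 18 m³ remain.
Put 22 m³ in container 4; 18 m³ remain.
Put 12 m³ in container 1; 4 m³ remain.
Put 10 m³ in container 2; 8 m³ remain.
Put 5 m³ in container 2; 3 m³ remain.
Put 3 m³ in container 1; 1 m³ remain.

4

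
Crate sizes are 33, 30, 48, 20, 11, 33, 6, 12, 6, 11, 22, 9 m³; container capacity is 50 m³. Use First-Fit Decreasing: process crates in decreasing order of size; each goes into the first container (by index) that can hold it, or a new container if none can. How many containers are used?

Sorted descending: 48, 33, 33, 30, 22, 20, 12, 11, 11, 9, 6, 6.
Put 48 m³ in container 1; 2 m³ remain.
Put 33 m³ in container 2; 17 m³ remain.
Put 33 m³ in container 3; 17 m³ remain.
Put 30 m³ in container 4; 20 m³ remain.
Put 22 m³ in container 5; 28 m³ remain.
Put 20 m³ in container 4; 0 m³ remain.
Put 12 m³ in container 2; 5 m³ remain.
Put 11 m³ in container 3; 6 m³ remain.
Put 11 m³ in container 5; 17 m³ remain.
Put 9 m³ in container 5; 8 m³ remain.
Put 6 m³ in container 3; 0 m³ remain.
Put 6 m³ in container 5; 2 m³ remain.

5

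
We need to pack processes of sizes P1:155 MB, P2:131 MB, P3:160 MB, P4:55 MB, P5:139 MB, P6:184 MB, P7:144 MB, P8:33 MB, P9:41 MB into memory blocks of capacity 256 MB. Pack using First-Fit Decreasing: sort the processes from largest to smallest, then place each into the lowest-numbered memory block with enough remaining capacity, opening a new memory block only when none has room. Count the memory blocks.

Sorted descending: 184, 160, 155, 144, 139, 131, 55, 41, 33.
184 MB → memory block 1 (remaining 72 MB)
160 MB → memory block 2 (remaining 96 MB)
155 MB → memory block 3 (remaining 101 MB)
144 MB → memory block 4 (remaining 112 MB)
139 MB → memory block 5 (remaining 117 MB)
131 MB → memory block 6 (remaining 125 MB)
55 MB → memory block 1 (remaining 17 MB)
41 MB → memory block 2 (remaining 55 MB)
33 MB → memory block 2 (remaining 22 MB)
Final memory blocks: [184,55] [160,41,33] [155] [144] [139] [131].

6 memory blocks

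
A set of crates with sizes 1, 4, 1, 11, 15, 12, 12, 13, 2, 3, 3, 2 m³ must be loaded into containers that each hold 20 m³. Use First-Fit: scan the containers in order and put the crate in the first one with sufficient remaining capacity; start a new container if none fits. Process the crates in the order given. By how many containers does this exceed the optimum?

First-Fit: [1,4,1,11,2] [15,3,2] [12,3] [12] [13] → 5 containers.
5 crates exceed 10 m³ (half the capacity), and no two of those can share a container, so at least 5 containers are needed.
So 5 is already optimal.

0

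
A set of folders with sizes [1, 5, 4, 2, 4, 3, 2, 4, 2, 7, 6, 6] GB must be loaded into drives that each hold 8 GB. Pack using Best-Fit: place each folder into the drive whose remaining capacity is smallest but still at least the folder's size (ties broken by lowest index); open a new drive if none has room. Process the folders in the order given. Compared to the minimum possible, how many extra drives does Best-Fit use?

1

Best-Fit: [1,5,2] [4,4] [3,2,2] [4] [7] [6] [6] → 7 drives.
Total size 46 GB; any packing needs at least ⌈46/8⌉ = 6 drives.
An optimal packing achieves that bound: [7,1] [6,2] [6,2] [5,3] [4,4] [4,2] → 6 drives.
Excess: 7 − 6 = 1.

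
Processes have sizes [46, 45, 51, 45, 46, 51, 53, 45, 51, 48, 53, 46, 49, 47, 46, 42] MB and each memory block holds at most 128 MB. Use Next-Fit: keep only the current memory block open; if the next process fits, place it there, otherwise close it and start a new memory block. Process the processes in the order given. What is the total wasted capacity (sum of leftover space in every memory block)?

Put 46 MB in memory block 1; 82 MB remain.
Put 45 MB in memory block 1; 37 MB remain.
Put 51 MB in memory block 2; 77 MB remain.
Put 45 MB in memory block 2; 32 MB remain.
Put 46 MB in memory block 3; 82 MB remain.
Put 51 MB in memory block 3; 31 MB remain.
Put 53 MB in memory block 4; 75 MB remain.
Put 45 MB in memory block 4; 30 MB remain.
Put 51 MB in memory block 5; 77 MB remain.
Put 48 MB in memory block 5; 29 MB remain.
Put 53 MB in memory block 6; 75 MB remain.
Put 46 MB in memory block 6; 29 MB remain.
Put 49 MB in memory block 7; 79 MB remain.
Put 47 MB in memory block 7; 32 MB remain.
Put 46 MB in memory block 8; 82 MB remain.
Put 42 MB in memory block 8; 40 MB remain.
8 memory blocks × 128 MB = 1024 MB; used 764 MB; unused 260 MB.

260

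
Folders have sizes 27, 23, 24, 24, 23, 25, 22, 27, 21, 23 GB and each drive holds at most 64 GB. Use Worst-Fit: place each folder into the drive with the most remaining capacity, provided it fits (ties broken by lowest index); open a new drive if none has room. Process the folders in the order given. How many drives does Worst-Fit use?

5

27 GB → drive 1 (remaining 37 GB)
23 GB → drive 1 (remaining 14 GB)
24 GB → drive 2 (remaining 40 GB)
24 GB → drive 2 (remaining 16 GB)
23 GB → drive 3 (remaining 41 GB)
25 GB → drive 3 (remaining 16 GB)
22 GB → drive 4 (remaining 42 GB)
27 GB → drive 4 (remaining 15 GB)
21 GB → drive 5 (remaining 43 GB)
23 GB → drive 5 (remaining 20 GB)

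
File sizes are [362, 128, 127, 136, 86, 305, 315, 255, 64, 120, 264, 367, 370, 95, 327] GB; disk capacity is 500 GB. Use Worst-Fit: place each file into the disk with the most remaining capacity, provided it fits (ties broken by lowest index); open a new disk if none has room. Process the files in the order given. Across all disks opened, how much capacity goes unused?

1179

362 GB → disk 1 (remaining 138 GB)
128 GB → disk 1 (remaining 10 GB)
127 GB → disk 2 (remaining 373 GB)
136 GB → disk 2 (remaining 237 GB)
86 GB → disk 2 (remaining 151 GB)
305 GB → disk 3 (remaining 195 GB)
315 GB → disk 4 (remaining 185 GB)
255 GB → disk 5 (remaining 245 GB)
64 GB → disk 5 (remaining 181 GB)
120 GB → disk 3 (remaining 75 GB)
264 GB → disk 6 (remaining 236 GB)
367 GB → disk 7 (remaining 133 GB)
370 GB → disk 8 (remaining 130 GB)
95 GB → disk 6 (remaining 141 GB)
327 GB → disk 9 (remaining 173 GB)
9 disks × 500 GB = 4500 GB; used 3321 GB; unused 1179 GB.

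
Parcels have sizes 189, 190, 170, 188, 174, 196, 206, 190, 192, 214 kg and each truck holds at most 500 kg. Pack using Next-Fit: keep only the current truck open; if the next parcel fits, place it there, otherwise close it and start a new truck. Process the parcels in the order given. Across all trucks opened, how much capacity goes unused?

truck 1: place 189 kg, 311 kg left
truck 1: place 190 kg, 121 kg left
truck 2: place 170 kg, 330 kg left
truck 2: place 188 kg, 142 kg left
truck 3: place 174 kg, 326 kg left
truck 3: place 196 kg, 130 kg left
truck 4: place 206 kg, 294 kg left
truck 4: place 190 kg, 104 kg left
truck 5: place 192 kg, 308 kg left
truck 5: place 214 kg, 94 kg left
5 trucks × 500 kg = 2500 kg; used 1909 kg; unused 591 kg.

591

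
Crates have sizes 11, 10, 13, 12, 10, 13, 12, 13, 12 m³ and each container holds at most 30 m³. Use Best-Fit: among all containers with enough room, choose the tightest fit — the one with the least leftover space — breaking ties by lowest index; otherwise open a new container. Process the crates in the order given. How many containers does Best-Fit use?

11 m³ → container 1 (remaining 19 m³)
10 m³ → container 1 (remaining 9 m³)
13 m³ → container 2 (remaining 17 m³)
12 m³ → container 2 (remaining 5 m³)
10 m³ → container 3 (remaining 20 m³)
13 m³ → container 3 (remaining 7 m³)
12 m³ → container 4 (remaining 18 m³)
13 m³ → container 4 (remaining 5 m³)
12 m³ → container 5 (remaining 18 m³)

5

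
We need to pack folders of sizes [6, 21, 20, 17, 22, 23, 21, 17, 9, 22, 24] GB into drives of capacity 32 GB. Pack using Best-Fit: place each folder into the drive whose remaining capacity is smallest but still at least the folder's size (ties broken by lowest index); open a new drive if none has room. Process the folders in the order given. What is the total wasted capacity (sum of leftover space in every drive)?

86

Put 6 GB in drive 1; 26 GB remain.
Put 21 GB in drive 1; 5 GB remain.
Put 20 GB in drive 2; 12 GB remain.
Put 17 GB in drive 3; 15 GB remain.
Put 22 GB in drive 4; 10 GB remain.
Put 23 GB in drive 5; 9 GB remain.
Put 21 GB in drive 6; 11 GB remain.
Put 17 GB in drive 7; 15 GB remain.
Put 9 GB in drive 5; 0 GB remain.
Put 22 GB in drive 8; 10 GB remain.
Put 24 GB in drive 9; 8 GB remain.
9 drives × 32 GB = 288 GB; used 202 GB; unused 86 GB.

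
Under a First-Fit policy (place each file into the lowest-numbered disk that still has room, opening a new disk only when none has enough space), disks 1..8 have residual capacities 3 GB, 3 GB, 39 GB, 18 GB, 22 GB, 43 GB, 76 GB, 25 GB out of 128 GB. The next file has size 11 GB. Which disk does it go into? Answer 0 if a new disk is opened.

Disks with room: disk 3 (39 GB), disk 4 (18 GB), disk 5 (22 GB), disk 6 (43 GB), disk 7 (76 GB), disk 8 (25 GB).
The first with room is disk 3.

3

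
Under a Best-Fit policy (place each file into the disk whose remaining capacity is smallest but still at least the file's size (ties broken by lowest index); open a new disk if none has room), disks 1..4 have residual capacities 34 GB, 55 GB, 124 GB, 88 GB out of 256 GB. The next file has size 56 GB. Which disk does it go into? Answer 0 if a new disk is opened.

Disks with room: disk 3 (124 GB), disk 4 (88 GB).
Tightest fit is disk 4 with 88 GB free.

4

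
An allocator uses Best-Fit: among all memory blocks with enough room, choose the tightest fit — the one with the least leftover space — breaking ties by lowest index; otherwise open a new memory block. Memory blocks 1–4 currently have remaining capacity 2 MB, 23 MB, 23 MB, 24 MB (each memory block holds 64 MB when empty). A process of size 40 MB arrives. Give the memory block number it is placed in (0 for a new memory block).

No memory block has ≥ 40 MB free, so a new memory block is opened.

0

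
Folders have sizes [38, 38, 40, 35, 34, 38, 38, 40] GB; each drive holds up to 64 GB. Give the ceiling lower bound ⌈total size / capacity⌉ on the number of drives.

5

Total size = 38 + 38 + 40 + 35 + 34 + 38 + 38 + 40 = 301 GB.
⌈301 / 64⌉ = 5.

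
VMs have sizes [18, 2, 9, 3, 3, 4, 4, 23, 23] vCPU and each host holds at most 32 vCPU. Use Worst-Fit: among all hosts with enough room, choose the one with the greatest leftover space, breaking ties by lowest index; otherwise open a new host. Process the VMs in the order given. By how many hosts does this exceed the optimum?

Worst-Fit: [18,2,9,3] [3,4,4] [23] [23] → 4 hosts.
Total size 89 vCPU; any packing needs at least ⌈89/32⌉ = 3 hosts.
An optimal packing achieves that bound: [23,9] [23,4,4] [18,3,3,2] → 3 hosts.
Excess: 4 − 3 = 1.

1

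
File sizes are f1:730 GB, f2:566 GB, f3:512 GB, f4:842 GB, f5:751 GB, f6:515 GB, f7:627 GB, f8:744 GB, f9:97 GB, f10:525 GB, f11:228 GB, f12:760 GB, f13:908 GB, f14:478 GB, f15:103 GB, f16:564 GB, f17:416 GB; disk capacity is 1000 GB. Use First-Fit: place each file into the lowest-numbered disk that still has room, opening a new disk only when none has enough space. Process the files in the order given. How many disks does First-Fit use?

12

disk 1: place f1 (730 GB), 270 GB left
disk 2: place f2 (566 GB), 434 GB left
disk 3: place f3 (512 GB), 488 GB left
disk 4: place f4 (842 GB), 158 GB left
disk 5: place f5 (751 GB), 249 GB left
disk 6: place f6 (515 GB), 485 GB left
disk 7: place f7 (627 GB), 373 GB left
disk 8: place f8 (744 GB), 256 GB left
disk 1: place f9 (97 GB), 173 GB left
disk 9: place f10 (525 GB), 475 GB left
disk 2: place f11 (228 GB), 206 GB left
disk 10: place f12 (760 GB), 240 GB left
disk 11: place f13 (908 GB), 92 GB left
disk 3: place f14 (478 GB), 10 GB left
disk 1: place f15 (103 GB), 70 GB left
disk 12: place f16 (564 GB), 436 GB left
disk 6: place f17 (416 GB), 69 GB left
Final disks: [730,97,103] [566,228] [512,478] [842] [751] [515,416] [627] [744] [525] [760] [908] [564].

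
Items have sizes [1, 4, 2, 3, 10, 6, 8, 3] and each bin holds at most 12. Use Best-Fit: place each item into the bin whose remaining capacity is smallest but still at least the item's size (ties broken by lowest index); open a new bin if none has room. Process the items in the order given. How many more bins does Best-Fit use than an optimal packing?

0

Best-Fit: [1,4,2,3] [10] [6] [8,3] → 4 bins.
Total size 37; any packing needs at least ⌈37/12⌉ = 4 bins.
So 4 is already optimal.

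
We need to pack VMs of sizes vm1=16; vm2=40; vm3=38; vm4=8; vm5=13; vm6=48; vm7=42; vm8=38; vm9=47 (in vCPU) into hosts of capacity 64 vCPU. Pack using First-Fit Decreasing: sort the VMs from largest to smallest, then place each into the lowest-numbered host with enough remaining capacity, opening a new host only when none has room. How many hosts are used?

6 hosts

Sorted descending: 48, 47, 42, 40, 38, 38, 16, 13, 8.
host 1: place 48 vCPU, 16 vCPU left
host 2: place 47 vCPU, 17 vCPU left
host 3: place 42 vCPU, 22 vCPU left
host 4: place 40 vCPU, 24 vCPU left
host 5: place 38 vCPU, 26 vCPU left
host 6: place 38 vCPU, 26 vCPU left
host 1: place 16 vCPU, 0 vCPU left
host 2: place 13 vCPU, 4 vCPU left
host 3: place 8 vCPU, 14 vCPU left
Final hosts: [48,16] [47,13] [42,8] [40] [38] [38].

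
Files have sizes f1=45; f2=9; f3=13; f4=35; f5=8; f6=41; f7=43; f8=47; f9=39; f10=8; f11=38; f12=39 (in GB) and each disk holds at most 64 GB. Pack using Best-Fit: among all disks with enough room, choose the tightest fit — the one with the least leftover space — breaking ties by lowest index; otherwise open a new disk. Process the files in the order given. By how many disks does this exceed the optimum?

Best-Fit: [45,9,8] [13,35,8] [41] [43] [47] [39] [38] [39] → 8 disks.
8 files exceed 32 GB (half the capacity), and no two of those can share a disk, so at least 8 disks are needed.
So 8 is already optimal.

0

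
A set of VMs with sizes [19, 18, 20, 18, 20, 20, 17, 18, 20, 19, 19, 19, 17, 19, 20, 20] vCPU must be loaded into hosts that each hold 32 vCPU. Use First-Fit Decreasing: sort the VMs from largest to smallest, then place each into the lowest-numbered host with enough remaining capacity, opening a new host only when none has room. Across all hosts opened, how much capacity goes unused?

Sorted descending: 20, 20, 20, 20, 20, 20, 19, 19, 19, 19, 19, 18, 18, 18, 17, 17.
20 vCPU → host 1 (remaining 12 vCPU)
20 vCPU → host 2 (remaining 12 vCPU)
20 vCPU → host 3 (remaining 12 vCPU)
20 vCPU → host 4 (remaining 12 vCPU)
20 vCPU → host 5 (remaining 12 vCPU)
20 vCPU → host 6 (remaining 12 vCPU)
19 vCPU → host 7 (remaining 13 vCPU)
19 vCPU → host 8 (remaining 13 vCPU)
19 vCPU → host 9 (remaining 13 vCPU)
19 vCPU → host 10 (remaining 13 vCPU)
19 vCPU → host 11 (remaining 13 vCPU)
18 vCPU → host 12 (remaining 14 vCPU)
18 vCPU → host 13 (remaining 14 vCPU)
18 vCPU → host 14 (remaining 14 vCPU)
17 vCPU → host 15 (remaining 15 vCPU)
17 vCPU → host 16 (remaining 15 vCPU)
16 hosts × 32 vCPU = 512 vCPU; used 303 vCPU; unused 209 vCPU.

209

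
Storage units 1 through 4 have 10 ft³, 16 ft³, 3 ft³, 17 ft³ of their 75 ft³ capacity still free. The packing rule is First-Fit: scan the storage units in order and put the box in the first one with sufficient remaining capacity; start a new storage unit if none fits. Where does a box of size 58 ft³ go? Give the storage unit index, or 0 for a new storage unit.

0

No storage unit has ≥ 58 ft³ free, so a new storage unit is opened.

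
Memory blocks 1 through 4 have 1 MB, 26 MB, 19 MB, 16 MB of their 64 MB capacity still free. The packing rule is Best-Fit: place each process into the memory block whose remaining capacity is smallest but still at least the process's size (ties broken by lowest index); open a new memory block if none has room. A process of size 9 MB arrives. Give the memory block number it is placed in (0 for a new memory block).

4

Memory blocks with room: memory block 2 (26 MB), memory block 3 (19 MB), memory block 4 (16 MB).
Tightest fit is memory block 4 with 16 MB free.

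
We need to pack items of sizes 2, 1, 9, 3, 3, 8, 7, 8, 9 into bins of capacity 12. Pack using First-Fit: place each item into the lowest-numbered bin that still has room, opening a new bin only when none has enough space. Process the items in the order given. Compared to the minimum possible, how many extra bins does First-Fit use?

1

First-Fit: [2,1,9] [3,3] [8] [7] [8] [9] → 6 bins.
Total size 50; any packing needs at least ⌈50/12⌉ = 5 bins.
An optimal packing achieves that bound: [9,3] [9,3] [8,2,1] [8] [7] → 5 bins.
Excess: 6 − 5 = 1.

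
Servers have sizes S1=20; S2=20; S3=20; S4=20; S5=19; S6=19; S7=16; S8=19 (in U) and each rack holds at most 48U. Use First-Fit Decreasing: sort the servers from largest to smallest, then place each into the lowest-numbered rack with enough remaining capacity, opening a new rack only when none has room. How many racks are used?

4

Sorted descending: 20, 20, 20, 20, 19, 19, 19, 16.
Put 20U in rack 1; 28U remain.
Put 20U in rack 1; 8U remain.
Put 20U in rack 2; 28U remain.
Put 20U in rack 2; 8U remain.
Put 19U in rack 3; 29U remain.
Put 19U in rack 3; 10U remain.
Put 19U in rack 4; 29U remain.
Put 16U in rack 4; 13U remain.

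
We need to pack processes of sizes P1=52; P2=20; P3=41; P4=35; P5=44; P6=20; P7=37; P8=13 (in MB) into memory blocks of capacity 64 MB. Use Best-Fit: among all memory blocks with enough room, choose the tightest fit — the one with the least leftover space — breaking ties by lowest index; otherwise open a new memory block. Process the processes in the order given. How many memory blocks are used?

Put P1 (52 MB) in memory block 1; 12 MB remain.
Put P2 (20 MB) in memory block 2; 44 MB remain.
Put P3 (41 MB) in memory block 2; 3 MB remain.
Put P4 (35 MB) in memory block 3; 29 MB remain.
Put P5 (44 MB) in memory block 4; 20 MB remain.
Put P6 (20 MB) in memory block 4; 0 MB remain.
Put P7 (37 MB) in memory block 5; 27 MB remain.
Put P8 (13 MB) in memory block 5; 14 MB remain.
Final memory blocks: [52] [20,41] [35] [44,20] [37,13].

5 memory blocks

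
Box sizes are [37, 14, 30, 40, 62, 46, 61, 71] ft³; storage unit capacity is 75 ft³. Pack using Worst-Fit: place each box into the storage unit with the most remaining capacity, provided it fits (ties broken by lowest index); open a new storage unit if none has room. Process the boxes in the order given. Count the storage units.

storage unit 1: place 37 ft³, 38 ft³ left
storage unit 1: place 14 ft³, 24 ft³ left
storage unit 2: place 30 ft³, 45 ft³ left
storage unit 2: place 40 ft³, 5 ft³ left
storage unit 3: place 62 ft³, 13 ft³ left
storage unit 4: place 46 ft³, 29 ft³ left
storage unit 5: place 61 ft³, 14 ft³ left
storage unit 6: place 71 ft³, 4 ft³ left

6 storage units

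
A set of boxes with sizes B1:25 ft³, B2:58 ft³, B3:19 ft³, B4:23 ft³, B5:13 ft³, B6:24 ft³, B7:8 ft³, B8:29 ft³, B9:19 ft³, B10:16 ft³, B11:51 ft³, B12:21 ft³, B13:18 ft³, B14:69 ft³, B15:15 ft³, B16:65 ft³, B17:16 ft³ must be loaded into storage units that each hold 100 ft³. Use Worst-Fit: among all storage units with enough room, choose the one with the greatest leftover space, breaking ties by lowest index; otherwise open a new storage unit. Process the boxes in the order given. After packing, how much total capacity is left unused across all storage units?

111

storage unit 1: place B1 (25 ft³), 75 ft³ left
storage unit 1: place B2 (58 ft³), 17 ft³ left
storage unit 2: place B3 (19 ft³), 81 ft³ left
storage unit 2: place B4 (23 ft³), 58 ft³ left
storage unit 2: place B5 (13 ft³), 45 ft³ left
storage unit 2: place B6 (24 ft³), 21 ft³ left
storage unit 2: place B7 (8 ft³), 13 ft³ left
storage unit 3: place B8 (29 ft³), 71 ft³ left
storage unit 3: place B9 (19 ft³), 52 ft³ left
storage unit 3: place B10 (16 ft³), 36 ft³ left
storage unit 4: place B11 (51 ft³), 49 ft³ left
storage unit 4: place B12 (21 ft³), 28 ft³ left
storage unit 3: place B13 (18 ft³), 18 ft³ left
storage unit 5: place B14 (69 ft³), 31 ft³ left
storage unit 5: place B15 (15 ft³), 16 ft³ left
storage unit 6: place B16 (65 ft³), 35 ft³ left
storage unit 6: place B17 (16 ft³), 19 ft³ left
6 storage units × 100 ft³ = 600 ft³; used 489 ft³; unused 111 ft³.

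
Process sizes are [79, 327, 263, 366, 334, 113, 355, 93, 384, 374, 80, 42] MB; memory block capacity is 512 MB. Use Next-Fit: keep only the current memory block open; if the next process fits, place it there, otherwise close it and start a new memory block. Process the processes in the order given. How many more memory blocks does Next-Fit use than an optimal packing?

0

Next-Fit: [79,327] [263] [366] [334,113] [355,93] [384] [374,80,42] → 7 memory blocks.
7 processes exceed 256 MB (half the capacity), and no two of those can share a memory block, so at least 7 memory blocks are needed.
So 7 is already optimal.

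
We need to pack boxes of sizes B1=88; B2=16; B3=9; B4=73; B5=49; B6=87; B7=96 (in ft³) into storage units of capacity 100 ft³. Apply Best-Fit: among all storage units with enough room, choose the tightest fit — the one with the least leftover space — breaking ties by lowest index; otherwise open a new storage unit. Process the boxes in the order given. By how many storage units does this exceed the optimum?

Best-Fit: [88,9] [16,73] [49] [87] [96] → 5 storage units.
Total size 418 ft³; any packing needs at least ⌈418/100⌉ = 5 storage units.
So 5 is already optimal.

0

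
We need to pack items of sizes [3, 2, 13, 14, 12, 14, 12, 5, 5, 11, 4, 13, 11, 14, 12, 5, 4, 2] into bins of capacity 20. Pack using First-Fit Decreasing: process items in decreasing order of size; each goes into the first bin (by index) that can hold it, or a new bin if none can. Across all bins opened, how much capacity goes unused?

44

Sorted descending: 14, 14, 14, 13, 13, 12, 12, 12, 11, 11, 5, 5, 5, 4, 4, 3, 2, 2.
14 → bin 1 (remaining 6)
14 → bin 2 (remaining 6)
14 → bin 3 (remaining 6)
13 → bin 4 (remaining 7)
13 → bin 5 (remaining 7)
12 → bin 6 (remaining 8)
12 → bin 7 (remaining 8)
12 → bin 8 (remaining 8)
11 → bin 9 (remaining 9)
11 → bin 10 (remaining 9)
5 → bin 1 (remaining 1)
5 → bin 2 (remaining 1)
5 → bin 3 (remaining 1)
4 → bin 4 (remaining 3)
4 → bin 5 (remaining 3)
3 → bin 4 (remaining 0)
2 → bin 5 (remaining 1)
2 → bin 6 (remaining 6)
10 bins × 20 = 200; used 156; unused 44.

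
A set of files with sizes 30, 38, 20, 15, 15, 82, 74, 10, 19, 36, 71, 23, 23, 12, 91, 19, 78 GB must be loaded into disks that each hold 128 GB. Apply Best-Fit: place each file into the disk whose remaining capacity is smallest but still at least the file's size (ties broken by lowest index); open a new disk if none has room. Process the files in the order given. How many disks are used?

30 GB → disk 1 (remaining 98 GB)
38 GB → disk 1 (remaining 60 GB)
20 GB → disk 1 (remaining 40 GB)
15 GB → disk 1 (remaining 25 GB)
15 GB → disk 1 (remaining 10 GB)
82 GB → disk 2 (remaining 46 GB)
74 GB → disk 3 (remaining 54 GB)
10 GB → disk 1 (remaining 0 GB)
19 GB → disk 2 (remaining 27 GB)
36 GB → disk 3 (remaining 18 GB)
71 GB → disk 4 (remaining 57 GB)
23 GB → disk 2 (remaining 4 GB)
23 GB → disk 4 (remaining 34 GB)
12 GB → disk 3 (remaining 6 GB)
91 GB → disk 5 (remaining 37 GB)
19 GB → disk 4 (remaining 15 GB)
78 GB → disk 6 (remaining 50 GB)

6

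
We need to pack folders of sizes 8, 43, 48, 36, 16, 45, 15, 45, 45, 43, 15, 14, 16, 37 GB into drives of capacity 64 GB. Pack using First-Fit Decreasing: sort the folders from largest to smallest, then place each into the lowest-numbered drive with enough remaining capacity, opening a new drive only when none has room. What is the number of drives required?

8

Sorted descending: 48, 45, 45, 45, 43, 43, 37, 36, 16, 16, 15, 15, 14, 8.
Put 48 GB in drive 1; 16 GB remain.
Put 45 GB in drive 2; 19 GB remain.
Put 45 GB in drive 3; 19 GB remain.
Put 45 GB in drive 4; 19 GB remain.
Put 43 GB in drive 5; 21 GB remain.
Put 43 GB in drive 6; 21 GB remain.
Put 37 GB in drive 7; 27 GB remain.
Put 36 GB in drive 8; 28 GB remain.
Put 16 GB in drive 1; 0 GB remain.
Put 16 GB in drive 2; 3 GB remain.
Put 15 GB in drive 3; 4 GB remain.
Put 15 GB in drive 4; 4 GB remain.
Put 14 GB in drive 5; 7 GB remain.
Put 8 GB in drive 6; 13 GB remain.
Final drives: [48,16] [45,16] [45,15] [45,15] [43,14] [43,8] [37] [36].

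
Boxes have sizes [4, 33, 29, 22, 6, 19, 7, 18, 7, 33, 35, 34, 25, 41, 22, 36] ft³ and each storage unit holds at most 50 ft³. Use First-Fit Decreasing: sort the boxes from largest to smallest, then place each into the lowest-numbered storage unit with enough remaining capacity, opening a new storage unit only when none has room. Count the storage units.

9 storage units

Sorted descending: 41, 36, 35, 34, 33, 33, 29, 25, 22, 22, 19, 18, 7, 7, 6, 4.
41 ft³ → storage unit 1 (remaining 9 ft³)
36 ft³ → storage unit 2 (remaining 14 ft³)
35 ft³ → storage unit 3 (remaining 15 ft³)
34 ft³ → storage unit 4 (remaining 16 ft³)
33 ft³ → storage unit 5 (remaining 17 ft³)
33 ft³ → storage unit 6 (remaining 17 ft³)
29 ft³ → storage unit 7 (remaining 21 ft³)
25 ft³ → storage unit 8 (remaining 25 ft³)
22 ft³ → storage unit 8 (remaining 3 ft³)
22 ft³ → storage unit 9 (remaining 28 ft³)
19 ft³ → storage unit 7 (remaining 2 ft³)
18 ft³ → storage unit 9 (remaining 10 ft³)
7 ft³ → storage unit 1 (remaining 2 ft³)
7 ft³ → storage unit 2 (remaining 7 ft³)
6 ft³ → storage unit 2 (remaining 1 ft³)
4 ft³ → storage unit 3 (remaining 11 ft³)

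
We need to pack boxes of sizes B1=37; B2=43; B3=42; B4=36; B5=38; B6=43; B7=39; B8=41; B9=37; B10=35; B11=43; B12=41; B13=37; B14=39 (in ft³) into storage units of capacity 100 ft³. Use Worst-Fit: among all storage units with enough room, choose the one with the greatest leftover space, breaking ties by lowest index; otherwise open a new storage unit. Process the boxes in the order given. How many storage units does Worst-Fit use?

7

B1 (37 ft³) → storage unit 1 (remaining 63 ft³)
B2 (43 ft³) → storage unit 1 (remaining 20 ft³)
B3 (42 ft³) → storage unit 2 (remaining 58 ft³)
B4 (36 ft³) → storage unit 2 (remaining 22 ft³)
B5 (38 ft³) → storage unit 3 (remaining 62 ft³)
B6 (43 ft³) → storage unit 3 (remaining 19 ft³)
B7 (39 ft³) → storage unit 4 (remaining 61 ft³)
B8 (41 ft³) → storage unit 4 (remaining 20 ft³)
B9 (37 ft³) → storage unit 5 (remaining 63 ft³)
B10 (35 ft³) → storage unit 5 (remaining 28 ft³)
B11 (43 ft³) → storage unit 6 (remaining 57 ft³)
B12 (41 ft³) → storage unit 6 (remaining 16 ft³)
B13 (37 ft³) → storage unit 7 (remaining 63 ft³)
B14 (39 ft³) → storage unit 7 (remaining 24 ft³)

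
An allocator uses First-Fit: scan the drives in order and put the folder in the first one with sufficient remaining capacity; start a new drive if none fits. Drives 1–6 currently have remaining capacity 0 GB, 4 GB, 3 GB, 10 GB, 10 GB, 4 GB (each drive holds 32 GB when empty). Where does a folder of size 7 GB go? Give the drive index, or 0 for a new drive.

4

Drives with room: drive 4 (10 GB), drive 5 (10 GB).
The first with room is drive 4.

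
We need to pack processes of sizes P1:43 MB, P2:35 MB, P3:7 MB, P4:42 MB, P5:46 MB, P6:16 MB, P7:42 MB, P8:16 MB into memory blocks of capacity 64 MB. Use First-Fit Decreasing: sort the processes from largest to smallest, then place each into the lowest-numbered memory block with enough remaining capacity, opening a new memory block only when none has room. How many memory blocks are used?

Sorted descending: 46, 43, 42, 42, 35, 16, 16, 7.
Put 46 MB in memory block 1; 18 MB remain.
Put 43 MB in memory block 2; 21 MB remain.
Put 42 MB in memory block 3; 22 MB remain.
Put 42 MB in memory block 4; 22 MB remain.
Put 35 MB in memory block 5; 29 MB remain.
Put 16 MB in memory block 1; 2 MB remain.
Put 16 MB in memory block 2; 5 MB remain.
Put 7 MB in memory block 3; 15 MB remain.
Final memory blocks: [46,16] [43,16] [42,7] [42] [35].

5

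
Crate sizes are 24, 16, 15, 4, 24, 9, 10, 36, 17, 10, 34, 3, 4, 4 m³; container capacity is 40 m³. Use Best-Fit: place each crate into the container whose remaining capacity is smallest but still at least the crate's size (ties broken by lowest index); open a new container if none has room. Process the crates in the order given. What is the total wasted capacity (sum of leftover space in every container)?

Put 24 m³ in container 1; 16 m³ remain.
Put 16 m³ in container 1; 0 m³ remain.
Put 15 m³ in container 2; 25 m³ remain.
Put 4 m³ in container 2; 21 m³ remain.
Put 24 m³ in container 3; 16 m³ remain.
Put 9 m³ in container 3; 7 m³ remain.
Put 10 m³ in container 2; 11 m³ remain.
Put 36 m³ in container 4; 4 m³ remain.
Put 17 m³ in container 5; 23 m³ remain.
Put 10 m³ in container 2; 1 m³ remain.
Put 34 m³ in container 6; 6 m³ remain.
Put 3 m³ in container 4; 1 m³ remain.
Put 4 m³ in container 6; 2 m³ remain.
Put 4 m³ in container 3; 3 m³ remain.
6 containers × 40 m³ = 240 m³; used 210 m³; unused 30 m³.

30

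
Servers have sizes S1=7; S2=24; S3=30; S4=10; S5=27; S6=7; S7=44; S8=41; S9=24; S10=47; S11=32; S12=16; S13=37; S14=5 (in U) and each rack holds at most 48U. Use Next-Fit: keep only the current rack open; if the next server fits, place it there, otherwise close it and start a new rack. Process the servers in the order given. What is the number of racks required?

9

rack 1: place S1 (7U), 41U left
rack 1: place S2 (24U), 17U left
rack 2: place S3 (30U), 18U left
rack 2: place S4 (10U), 8U left
rack 3: place S5 (27U), 21U left
rack 3: place S6 (7U), 14U left
rack 4: place S7 (44U), 4U left
rack 5: place S8 (41U), 7U left
rack 6: place S9 (24U), 24U left
rack 7: place S10 (47U), 1U left
rack 8: place S11 (32U), 16U left
rack 8: place S12 (16U), 0U left
rack 9: place S13 (37U), 11U left
rack 9: place S14 (5U), 6U left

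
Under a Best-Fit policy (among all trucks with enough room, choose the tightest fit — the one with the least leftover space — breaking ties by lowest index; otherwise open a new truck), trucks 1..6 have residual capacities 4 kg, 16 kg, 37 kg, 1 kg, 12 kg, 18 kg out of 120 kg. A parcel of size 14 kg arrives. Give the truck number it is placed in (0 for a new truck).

2

Trucks with room: truck 2 (16 kg), truck 3 (37 kg), truck 6 (18 kg).
Tightest fit is truck 2 with 16 kg free.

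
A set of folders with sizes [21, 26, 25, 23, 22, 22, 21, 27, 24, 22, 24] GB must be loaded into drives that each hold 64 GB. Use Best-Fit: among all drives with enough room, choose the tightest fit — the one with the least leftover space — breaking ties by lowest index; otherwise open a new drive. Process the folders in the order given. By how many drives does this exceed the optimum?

1

Best-Fit: [21,26] [25,23] [22,22] [21,27] [24,22] [24] → 6 drives.
Total size 257 GB; any packing needs at least ⌈257/64⌉ = 5 drives.
An optimal packing achieves that bound: [27,26] [25,24] [24,23] [22,22] [22,21,21] → 5 drives.
Excess: 6 − 5 = 1.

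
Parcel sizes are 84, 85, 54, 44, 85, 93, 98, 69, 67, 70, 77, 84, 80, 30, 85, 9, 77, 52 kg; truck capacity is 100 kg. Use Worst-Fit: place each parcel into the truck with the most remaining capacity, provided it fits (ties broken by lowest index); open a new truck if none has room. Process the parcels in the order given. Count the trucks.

15

Put 84 kg in truck 1; 16 kg remain.
Put 85 kg in truck 2; 15 kg remain.
Put 54 kg in truck 3; 46 kg remain.
Put 44 kg in truck 3; 2 kg remain.
Put 85 kg in truck 4; 15 kg remain.
Put 93 kg in truck 5; 7 kg remain.
Put 98 kg in truck 6; 2 kg remain.
Put 69 kg in truck 7; 31 kg remain.
Put 67 kg in truck 8; 33 kg remain.
Put 70 kg in truck 9; 30 kg remain.
Put 77 kg in truck 10; 23 kg remain.
Put 84 kg in truck 11; 16 kg remain.
Put 80 kg in truck 12; 20 kg remain.
Put 30 kg in truck 8; 3 kg remain.
Put 85 kg in truck 13; 15 kg remain.
Put 9 kg in truck 7; 22 kg remain.
Put 77 kg in truck 14; 23 kg remain.
Put 52 kg in truck 15; 48 kg remain.
Final trucks: [84] [85] [54,44] [85] [93] [98] [69,9] [67,30] [70] [77] [84] [80] [85] [77] [52].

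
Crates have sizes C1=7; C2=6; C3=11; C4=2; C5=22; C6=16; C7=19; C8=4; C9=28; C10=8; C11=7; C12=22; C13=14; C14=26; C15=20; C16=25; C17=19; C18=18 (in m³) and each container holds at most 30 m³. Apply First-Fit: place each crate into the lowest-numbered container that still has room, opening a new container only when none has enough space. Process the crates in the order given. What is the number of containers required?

C1 (7 m³) → container 1 (remaining 23 m³)
C2 (6 m³) → container 1 (remaining 17 m³)
C3 (11 m³) → container 1 (remaining 6 m³)
C4 (2 m³) → container 1 (remaining 4 m³)
C5 (22 m³) → container 2 (remaining 8 m³)
C6 (16 m³) → container 3 (remaining 14 m³)
C7 (19 m³) → container 4 (remaining 11 m³)
C8 (4 m³) → container 1 (remaining 0 m³)
C9 (28 m³) → container 5 (remaining 2 m³)
C10 (8 m³) → container 2 (remaining 0 m³)
C11 (7 m³) → container 3 (remaining 7 m³)
C12 (22 m³) → container 6 (remaining 8 m³)
C13 (14 m³) → container 7 (remaining 16 m³)
C14 (26 m³) → container 8 (remaining 4 m³)
C15 (20 m³) → container 9 (remaining 10 m³)
C16 (25 m³) → container 10 (remaining 5 m³)
C17 (19 m³) → container 11 (remaining 11 m³)
C18 (18 m³) → container 12 (remaining 12 m³)
Final containers: [7,6,11,2,4] [22,8] [16,7] [19] [28] [22] [14] [26] [20] [25] [19] [18].

12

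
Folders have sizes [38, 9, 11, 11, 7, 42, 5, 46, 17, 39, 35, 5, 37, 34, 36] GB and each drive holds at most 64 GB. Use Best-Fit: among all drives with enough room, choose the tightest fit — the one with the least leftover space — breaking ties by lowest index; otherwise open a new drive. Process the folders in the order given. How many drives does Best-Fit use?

Put 38 GB in drive 1; 26 GB remain.
Put 9 GB in drive 1; 17 GB remain.
Put 11 GB in drive 1; 6 GB remain.
Put 11 GB in drive 2; 53 GB remain.
Put 7 GB in drive 2; 46 GB remain.
Put 42 GB in drive 2; 4 GB remain.
Put 5 GB in drive 1; 1 GB remain.
Put 46 GB in drive 3; 18 GB remain.
Put 17 GB in drive 3; 1 GB remain.
Put 39 GB in drive 4; 25 GB remain.
Put 35 GB in drive 5; 29 GB remain.
Put 5 GB in drive 4; 20 GB remain.
Put 37 GB in drive 6; 27 GB remain.
Put 34 GB in drive 7; 30 GB remain.
Put 36 GB in drive 8; 28 GB remain.
Final drives: [38,9,11,5] [11,7,42] [46,17] [39,5] [35] [37] [34] [36].

8 drives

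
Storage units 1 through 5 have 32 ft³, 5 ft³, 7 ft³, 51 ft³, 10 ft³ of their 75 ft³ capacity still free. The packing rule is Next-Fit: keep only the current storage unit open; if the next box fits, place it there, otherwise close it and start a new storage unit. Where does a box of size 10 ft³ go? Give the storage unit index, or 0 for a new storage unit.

Next-Fit only looks at storage unit 5, which has 10 ft³ free.
10 ft³ fits there.

5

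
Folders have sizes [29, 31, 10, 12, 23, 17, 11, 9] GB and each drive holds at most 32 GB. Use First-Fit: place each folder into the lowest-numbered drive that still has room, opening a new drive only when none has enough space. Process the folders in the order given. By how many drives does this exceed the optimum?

0

First-Fit: [29] [31] [10,12,9] [23] [17,11] → 5 drives.
Total size 142 GB; any packing needs at least ⌈142/32⌉ = 5 drives.
So 5 is already optimal.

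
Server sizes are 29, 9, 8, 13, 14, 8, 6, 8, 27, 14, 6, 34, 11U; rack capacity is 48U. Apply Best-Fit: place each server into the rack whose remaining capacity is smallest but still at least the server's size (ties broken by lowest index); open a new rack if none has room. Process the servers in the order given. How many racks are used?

4 racks

rack 1: place 29U, 19U left
rack 1: place 9U, 10U left
rack 1: place 8U, 2U left
rack 2: place 13U, 35U left
rack 2: place 14U, 21U left
rack 2: place 8U, 13U left
rack 2: place 6U, 7U left
rack 3: place 8U, 40U left
rack 3: place 27U, 13U left
rack 4: place 14U, 34U left
rack 2: place 6U, 1U left
rack 4: place 34U, 0U left
rack 3: place 11U, 2U left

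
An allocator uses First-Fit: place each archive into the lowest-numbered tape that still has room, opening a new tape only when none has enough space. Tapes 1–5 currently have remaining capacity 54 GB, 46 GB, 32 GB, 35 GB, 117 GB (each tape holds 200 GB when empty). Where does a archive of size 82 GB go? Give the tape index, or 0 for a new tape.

Tapes with room: tape 5 (117 GB).
The first with room is tape 5.

5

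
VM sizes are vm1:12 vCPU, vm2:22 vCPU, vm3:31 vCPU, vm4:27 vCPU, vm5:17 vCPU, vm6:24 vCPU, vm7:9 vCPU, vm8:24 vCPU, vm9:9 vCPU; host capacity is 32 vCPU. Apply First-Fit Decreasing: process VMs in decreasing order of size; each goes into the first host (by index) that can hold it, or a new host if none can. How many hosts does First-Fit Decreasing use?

7

Sorted descending: 31, 27, 24, 24, 22, 17, 12, 9, 9.
host 1: place 31 vCPU, 1 vCPU left
host 2: place 27 vCPU, 5 vCPU left
host 3: place 24 vCPU, 8 vCPU left
host 4: place 24 vCPU, 8 vCPU left
host 5: place 22 vCPU, 10 vCPU left
host 6: place 17 vCPU, 15 vCPU left
host 6: place 12 vCPU, 3 vCPU left
host 5: place 9 vCPU, 1 vCPU left
host 7: place 9 vCPU, 23 vCPU left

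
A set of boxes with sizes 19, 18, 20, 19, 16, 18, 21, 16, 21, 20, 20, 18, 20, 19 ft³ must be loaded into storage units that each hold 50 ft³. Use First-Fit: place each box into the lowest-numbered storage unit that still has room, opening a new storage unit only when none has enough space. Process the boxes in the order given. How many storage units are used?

7 storage units

Put 19 ft³ in storage unit 1; 31 ft³ remain.
Put 18 ft³ in storage unit 1; 13 ft³ remain.
Put 20 ft³ in storage unit 2; 30 ft³ remain.
Put 19 ft³ in storage unit 2; 11 ft³ remain.
Put 16 ft³ in storage unit 3; 34 ft³ remain.
Put 18 ft³ in storage unit 3; 16 ft³ remain.
Put 21 ft³ in storage unit 4; 29 ft³ remain.
Put 16 ft³ in storage unit 3; 0 ft³ remain.
Put 21 ft³ in storage unit 4; 8 ft³ remain.
Put 20 ft³ in storage unit 5; 30 ft³ remain.
Put 20 ft³ in storage unit 5; 10 ft³ remain.
Put 18 ft³ in storage unit 6; 32 ft³ remain.
Put 20 ft³ in storage unit 6; 12 ft³ remain.
Put 19 ft³ in storage unit 7; 31 ft³ remain.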